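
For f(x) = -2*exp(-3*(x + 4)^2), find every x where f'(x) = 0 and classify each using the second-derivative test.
f'(x) = 12*(x + 4)*exp(-3*(x + 4)^2)

Solve f'(x) = 0:
  f'(x) = (12*x + 48)·exp(-3*(x + 4)^2) and exp(-3*(x + 4)^2) > 0 for every x, so f'(x) = 0 ⇔ 12*x + 48 = 0.
  Factor: 12*x + 48 = 12*(x + 4) = 0.
  ⇒ x = -4

f''(x) = 12*(1 - 6*(x + 4)^2)*exp(-3*(x + 4)^2)
Second-derivative test at each critical point:
  f''(-4) = 12 > 0 → local minimum

Critical points: x = -4 (local minimum)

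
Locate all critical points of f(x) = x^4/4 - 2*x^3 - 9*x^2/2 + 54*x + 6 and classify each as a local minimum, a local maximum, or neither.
f'(x) = x^3 - 6*x^2 - 9*x + 54

Solve f'(x) = 0:
  Factor: x^3 - 6*x^2 - 9*x + 54 = (x - 6)*(x - 3)*(x + 3) = 0.
  ⇒ x = -3, 3, 6

f''(x) = 3*x^2 - 12*x - 9
Second-derivative test at each critical point:
  f''(-3) = 54 > 0 → local minimum
  f''(3) = -18 < 0 → local maximum
  f''(6) = 27 > 0 → local minimum

Critical points: x = -3 (local minimum); x = 3 (local maximum); x = 6 (local minimum)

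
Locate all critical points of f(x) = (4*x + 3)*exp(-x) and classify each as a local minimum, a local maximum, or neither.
f'(x) = (1 - 4*x)*exp(-x)

Solve f'(x) = 0:
  f'(x) = (1 - 4*x)·exp(-x) and exp(-x) > 0 for every x, so f'(x) = 0 ⇔ 1 - 4*x = 0.
  1 - 4*x = 0.
  ⇒ x = 1/4

f''(x) = (4*x - 5)*exp(-x)
Second-derivative test at each critical point:
  f''(1/4) = -3.1152 < 0 → local maximum

Critical points: x = 1/4 (local maximum)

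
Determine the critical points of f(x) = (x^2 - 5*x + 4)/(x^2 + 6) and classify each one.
f'(x) = (5*x^2 + 4*x - 30)/(x^4 + 12*x^2 + 36)

Solve f'(x) = 0:
  f'(x) = (5*x^2 + 4*x - 30)/(x^2 + 6)^2; the denominator is positive wherever f is defined, so f'(x) = 0 ⇔ 5*x^2 + 4*x - 30 = 0.
  5*x^2 + 4*x - 30 = 0 has no rational roots; quadratic formula: x = (-4 ± √616)/10.
  ⇒ x = -sqrt(154)/5 - 2/5 ≈ -2.8819, -2/5 + sqrt(154)/5 ≈ 2.0819

f''(x) = 2*(-5*x^3 - 6*x^2 + 90*x + 12)/(x^6 + 18*x^4 + 108*x^2 + 216)
Second-derivative test at each critical point:
  f''(-2.8819) = -0.1213 < 0 → local maximum
  f''(2.0819) = 0.2324 > 0 → local minimum

Critical points: x = -sqrt(154)/5 - 2/5 ≈ -2.8819 (local maximum); x = -2/5 + sqrt(154)/5 ≈ 2.0819 (local minimum)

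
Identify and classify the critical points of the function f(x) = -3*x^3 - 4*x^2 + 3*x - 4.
f'(x) = -9*x^2 - 8*x + 3

Solve f'(x) = 0:
  9*x^2 + 8*x - 3 = 0 has no rational roots; quadratic formula: x = (-8 ± √172)/18.
  ⇒ x = -sqrt(43)/9 - 4/9 ≈ -1.1730, -4/9 + sqrt(43)/9 ≈ 0.2842

f''(x) = -18*x - 8
Second-derivative test at each critical point:
  f''(-1.1730) = 13.1149 > 0 → local minimum
  f''(0.2842) = -13.1149 < 0 → local maximum

Critical points: x = -sqrt(43)/9 - 4/9 ≈ -1.1730 (local minimum); x = -4/9 + sqrt(43)/9 ≈ 0.2842 (local maximum)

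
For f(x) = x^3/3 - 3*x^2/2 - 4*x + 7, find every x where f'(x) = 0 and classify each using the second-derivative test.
f'(x) = x^2 - 3*x - 4

Solve f'(x) = 0:
  Factor: x^2 - 3*x - 4 = (x - 4)*(x + 1) = 0.
  ⇒ x = -1, 4

f''(x) = 2*x - 3
Second-derivative test at each critical point:
  f''(-1) = -5 < 0 → local maximum
  f''(4) = 5 > 0 → local minimum

Critical points: x = -1 (local maximum); x = 4 (local minimum)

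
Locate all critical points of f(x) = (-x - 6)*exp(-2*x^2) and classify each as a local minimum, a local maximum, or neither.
f'(x) = (4*x*(x + 6) - 1)*exp(-2*x^2)

Solve f'(x) = 0:
  f'(x) = (4*x^2 + 24*x - 1)·exp(-2*x^2) and exp(-2*x^2) > 0 for every x, so f'(x) = 0 ⇔ 4*x^2 + 24*x - 1 = 0.
  4*x^2 + 24*x - 1 = 0 has no rational roots; quadratic formula: x = (-24 ± √592)/8.
  ⇒ x = -sqrt(37)/2 - 3 ≈ -6.0414, -3 + sqrt(37)/2 ≈ 0.0414

f''(x) = 4*(-4*x^2*(x + 6) + 3*x + 6)*exp(-2*x^2)
Second-derivative test at each critical point:
  f''(-6.0414) = -4.832e-31 < 0 → local maximum
  f''(0.0414) = 24.2479 > 0 → local minimum

Critical points: x = -sqrt(37)/2 - 3 ≈ -6.0414 (local maximum); x = -3 + sqrt(37)/2 ≈ 0.0414 (local minimum)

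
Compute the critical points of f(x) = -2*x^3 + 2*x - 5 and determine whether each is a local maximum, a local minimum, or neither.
f'(x) = 2 - 6*x^2

Solve f'(x) = 0:
  Factor: 2 - 6*x^2 = -2*(3*x^2 - 1); 3*x^2 - 1 = 0 has no rational roots; quadratic formula: x = (0 ± √12)/6.
  ⇒ x = -sqrt(3)/3 ≈ -0.5774, sqrt(3)/3 ≈ 0.5774

f''(x) = -12*x
Second-derivative test at each critical point:
  f''(-0.5774) = 6.9282 > 0 → local minimum
  f''(0.5774) = -6.9282 < 0 → local maximum

Critical points: x = -sqrt(3)/3 ≈ -0.5774 (local minimum); x = sqrt(3)/3 ≈ 0.5774 (local maximum)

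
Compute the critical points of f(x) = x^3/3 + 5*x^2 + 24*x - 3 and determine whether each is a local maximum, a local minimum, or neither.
f'(x) = x^2 + 10*x + 24

Solve f'(x) = 0:
  Factor: x^2 + 10*x + 24 = (x + 4)*(x + 6) = 0.
  ⇒ x = -6, -4

f''(x) = 2*x + 10
Second-derivative test at each critical point:
  f''(-6) = -2 < 0 → local maximum
  f''(-4) = 2 > 0 → local minimum

Critical points: x = -6 (local maximum); x = -4 (local minimum)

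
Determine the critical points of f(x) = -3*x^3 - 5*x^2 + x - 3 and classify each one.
f'(x) = -9*x^2 - 10*x + 1

Solve f'(x) = 0:
  9*x^2 + 10*x - 1 = 0 has no rational roots; quadratic formula: x = (-10 ± √136)/18.
  ⇒ x = -sqrt(34)/9 - 5/9 ≈ -1.2034, -5/9 + sqrt(34)/9 ≈ 0.0923

f''(x) = -18*x - 10
Second-derivative test at each critical point:
  f''(-1.2034) = 11.6619 > 0 → local minimum
  f''(0.0923) = -11.6619 < 0 → local maximum

Critical points: x = -sqrt(34)/9 - 5/9 ≈ -1.2034 (local minimum); x = -5/9 + sqrt(34)/9 ≈ 0.0923 (local maximum)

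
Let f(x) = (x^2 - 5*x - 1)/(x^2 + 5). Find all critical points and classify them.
f'(x) = (5*x^2 + 12*x - 25)/(x^4 + 10*x^2 + 25)

Solve f'(x) = 0:
  f'(x) = (5*x^2 + 12*x - 25)/(x^2 + 5)^2; the denominator is positive wherever f is defined, so f'(x) = 0 ⇔ 5*x^2 + 12*x - 25 = 0.
  5*x^2 + 12*x - 25 = 0 has no rational roots; quadratic formula: x = (-12 ± √644)/10.
  ⇒ x = -sqrt(161)/5 - 6/5 ≈ -3.7377, -6/5 + sqrt(161)/5 ≈ 1.3377

f''(x) = 2*(-5*x^3 - 18*x^2 + 75*x + 30)/(x^6 + 15*x^4 + 75*x^2 + 125)
Second-derivative test at each critical point:
  f''(-3.7377) = -0.0705 < 0 → local maximum
  f''(1.3377) = 0.5505 > 0 → local minimum

Critical points: x = -sqrt(161)/5 - 6/5 ≈ -3.7377 (local maximum); x = -6/5 + sqrt(161)/5 ≈ 1.3377 (local minimum)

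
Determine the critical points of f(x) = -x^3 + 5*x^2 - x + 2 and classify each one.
f'(x) = -3*x^2 + 10*x - 1

Solve f'(x) = 0:
  3*x^2 - 10*x + 1 = 0 has no rational roots; quadratic formula: x = (10 ± √88)/6.
  ⇒ x = 5/3 - sqrt(22)/3 ≈ 0.1032, sqrt(22)/3 + 5/3 ≈ 3.2301

f''(x) = 10 - 6*x
Second-derivative test at each critical point:
  f''(0.1032) = 9.3808 > 0 → local minimum
  f''(3.2301) = -9.3808 < 0 → local maximum

Critical points: x = 5/3 - sqrt(22)/3 ≈ 0.1032 (local minimum); x = sqrt(22)/3 + 5/3 ≈ 3.2301 (local maximum)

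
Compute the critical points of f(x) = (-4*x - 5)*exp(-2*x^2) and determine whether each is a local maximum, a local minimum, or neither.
f'(x) = 4*(x*(4*x + 5) - 1)*exp(-2*x^2)

Solve f'(x) = 0:
  f'(x) = (16*x^2 + 20*x - 4)·exp(-2*x^2) and exp(-2*x^2) > 0 for every x, so f'(x) = 0 ⇔ 16*x^2 + 20*x - 4 = 0.
  Factor: 16*x^2 + 20*x - 4 = 4*(4*x^2 + 5*x - 1); 4*x^2 + 5*x - 1 = 0 has no rational roots; quadratic formula: x = (-5 ± √41)/8.
  ⇒ x = -sqrt(41)/8 - 5/8 ≈ -1.4254, -5/8 + sqrt(41)/8 ≈ 0.1754

f''(x) = 4*(-16*x^3 - 20*x^2 + 12*x + 5)*exp(-2*x^2)
Second-derivative test at each critical point:
  f''(-1.4254) = -0.4403 < 0 → local maximum
  f''(0.1754) = 24.0842 > 0 → local minimum

Critical points: x = -sqrt(41)/8 - 5/8 ≈ -1.4254 (local maximum); x = -5/8 + sqrt(41)/8 ≈ 0.1754 (local minimum)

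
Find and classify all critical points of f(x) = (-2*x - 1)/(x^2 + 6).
f'(x) = 2*(x^2 + x - 6)/(x^4 + 12*x^2 + 36)

Solve f'(x) = 0:
  f'(x) = 2*(x - 2)*(x + 3)/(x^2 + 6)^2; the denominator is positive wherever f is defined, so f'(x) = 0 ⇔ 2*x^2 + 2*x - 12 = 0.
  Factor: 2*x^2 + 2*x - 12 = 2*(x - 2)*(x + 3) = 0.
  ⇒ x = -3, 2

f''(x) = 2*(-4*x^2*(2*x + 1) + (6*x + 1)*(x^2 + 6))/(x^2 + 6)^3
Second-derivative test at each critical point:
  f''(-3) = -2/45 < 0 → local maximum
  f''(2) = 1/10 > 0 → local minimum

Critical points: x = -3 (local maximum); x = 2 (local minimum)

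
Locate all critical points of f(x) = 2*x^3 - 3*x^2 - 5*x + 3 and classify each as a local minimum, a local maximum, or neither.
f'(x) = 6*x^2 - 6*x - 5

Solve f'(x) = 0:
  6*x^2 - 6*x - 5 = 0 has no rational roots; quadratic formula: x = (6 ± √156)/12.
  ⇒ x = 1/2 - sqrt(39)/6 ≈ -0.5408, 1/2 + sqrt(39)/6 ≈ 1.5408

f''(x) = 12*x - 6
Second-derivative test at each critical point:
  f''(-0.5408) = -12.4900 < 0 → local maximum
  f''(1.5408) = 12.4900 > 0 → local minimum

Critical points: x = 1/2 - sqrt(39)/6 ≈ -0.5408 (local maximum); x = 1/2 + sqrt(39)/6 ≈ 1.5408 (local minimum)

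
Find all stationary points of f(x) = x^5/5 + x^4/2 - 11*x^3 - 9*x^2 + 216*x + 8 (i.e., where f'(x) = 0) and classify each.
f'(x) = x^4 + 2*x^3 - 33*x^2 - 18*x + 216

Solve f'(x) = 0:
  Factor: x^4 + 2*x^3 - 33*x^2 - 18*x + 216 = (x - 4)*(x - 3)*(x + 3)*(x + 6) = 0.
  ⇒ x = -6, -3, 3, 4

f''(x) = 4*x^3 + 6*x^2 - 66*x - 18
Second-derivative test at each critical point:
  f''(-6) = -270 < 0 → local maximum
  f''(-3) = 126 > 0 → local minimum
  f''(3) = -54 < 0 → local maximum
  f''(4) = 70 > 0 → local minimum

Critical points: x = -6 (local maximum); x = -3 (local minimum); x = 3 (local maximum); x = 4 (local minimum)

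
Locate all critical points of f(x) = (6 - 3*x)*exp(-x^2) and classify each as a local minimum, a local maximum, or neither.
f'(x) = 3*(2*x*(x - 2) - 1)*exp(-x^2)

Solve f'(x) = 0:
  f'(x) = (6*x^2 - 12*x - 3)·exp(-x^2) and exp(-x^2) > 0 for every x, so f'(x) = 0 ⇔ 6*x^2 - 12*x - 3 = 0.
  Factor: 6*x^2 - 12*x - 3 = 3*(2*x^2 - 4*x - 1); 2*x^2 - 4*x - 1 = 0 has no rational roots; quadratic formula: x = (4 ± √24)/4.
  ⇒ x = 1 - sqrt(6)/2 ≈ -0.2247, 1 + sqrt(6)/2 ≈ 2.2247

f''(x) = 6*(2*x^2*(2 - x) + 3*x - 2)*exp(-x^2)
Second-derivative test at each critical point:
  f''(-0.2247) = -13.9730 < 0 → local maximum
  f''(2.2247) = 0.1042 > 0 → local minimum

Critical points: x = 1 - sqrt(6)/2 ≈ -0.2247 (local maximum); x = 1 + sqrt(6)/2 ≈ 2.2247 (local minimum)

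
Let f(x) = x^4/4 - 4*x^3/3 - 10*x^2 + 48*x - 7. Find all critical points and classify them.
f'(x) = x^3 - 4*x^2 - 20*x + 48

Solve f'(x) = 0:
  Factor: x^3 - 4*x^2 - 20*x + 48 = (x - 6)*(x - 2)*(x + 4) = 0.
  ⇒ x = -4, 2, 6

f''(x) = 3*x^2 - 8*x - 20
Second-derivative test at each critical point:
  f''(-4) = 60 > 0 → local minimum
  f''(2) = -24 < 0 → local maximum
  f''(6) = 40 > 0 → local minimum

Critical points: x = -4 (local minimum); x = 2 (local maximum); x = 6 (local minimum)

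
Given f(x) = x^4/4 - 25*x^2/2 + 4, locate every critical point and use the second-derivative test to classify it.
f'(x) = x*(x^2 - 25)

Solve f'(x) = 0:
  Factor: x^3 - 25*x = x*(x - 5)*(x + 5) = 0.
  ⇒ x = -5, 0, 5

f''(x) = 3*x^2 - 25
Second-derivative test at each critical point:
  f''(-5) = 50 > 0 → local minimum
  f''(0) = -25 < 0 → local maximum
  f''(5) = 50 > 0 → local minimum

Critical points: x = -5 (local minimum); x = 0 (local maximum); x = 5 (local minimum)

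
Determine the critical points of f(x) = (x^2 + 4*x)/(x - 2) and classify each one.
f'(x) = (x^2 - 4*x - 8)/(x^2 - 4*x + 4)

Solve f'(x) = 0:
  f'(x) = (x^2 - 4*x - 8)/(x - 2)^2; the denominator is positive wherever f is defined, so f'(x) = 0 ⇔ x^2 - 4*x - 8 = 0.
  x^2 - 4*x - 8 = 0 has no rational roots; quadratic formula: x = (4 ± √48)/2.
  ⇒ x = 2 - 2*sqrt(3) ≈ -1.4641, 2 + 2*sqrt(3) ≈ 5.4641

f''(x) = 24/(x^3 - 6*x^2 + 12*x - 8)
Second-derivative test at each critical point:
  f''(-1.4641) = -0.5774 < 0 → local maximum
  f''(5.4641) = 0.5774 > 0 → local minimum

Critical points: x = 2 - 2*sqrt(3) ≈ -1.4641 (local maximum); x = 2 + 2*sqrt(3) ≈ 5.4641 (local minimum)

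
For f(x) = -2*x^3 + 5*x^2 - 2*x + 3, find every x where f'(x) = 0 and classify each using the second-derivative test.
f'(x) = -6*x^2 + 10*x - 2

Solve f'(x) = 0:
  Factor: -6*x^2 + 10*x - 2 = -2*(3*x^2 - 5*x + 1); 3*x^2 - 5*x + 1 = 0 has no rational roots; quadratic formula: x = (5 ± √13)/6.
  ⇒ x = 5/6 - sqrt(13)/6 ≈ 0.2324, sqrt(13)/6 + 5/6 ≈ 1.4343

f''(x) = 10 - 12*x
Second-derivative test at each critical point:
  f''(0.2324) = 7.2111 > 0 → local minimum
  f''(1.4343) = -7.2111 < 0 → local maximum

Critical points: x = 5/6 - sqrt(13)/6 ≈ 0.2324 (local minimum); x = sqrt(13)/6 + 5/6 ≈ 1.4343 (local maximum)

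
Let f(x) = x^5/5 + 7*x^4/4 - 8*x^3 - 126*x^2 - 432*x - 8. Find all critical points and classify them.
f'(x) = x^4 + 7*x^3 - 24*x^2 - 252*x - 432

Solve f'(x) = 0:
  Factor: x^4 + 7*x^3 - 24*x^2 - 252*x - 432 = (x - 6)*(x + 3)*(x + 4)*(x + 6) = 0.
  ⇒ x = -6, -4, -3, 6

f''(x) = 4*x^3 + 21*x^2 - 48*x - 252
Second-derivative test at each critical point:
  f''(-6) = -72 < 0 → local maximum
  f''(-4) = 20 > 0 → local minimum
  f''(-3) = -27 < 0 → local maximum
  f''(6) = 1080 > 0 → local minimum

Critical points: x = -6 (local maximum); x = -4 (local minimum); x = -3 (local maximum); x = 6 (local minimum)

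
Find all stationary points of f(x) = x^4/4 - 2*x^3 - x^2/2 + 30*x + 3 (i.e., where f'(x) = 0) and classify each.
f'(x) = x^3 - 6*x^2 - x + 30

Solve f'(x) = 0:
  Factor: x^3 - 6*x^2 - x + 30 = (x - 5)*(x - 3)*(x + 2) = 0.
  ⇒ x = -2, 3, 5

f''(x) = 3*x^2 - 12*x - 1
Second-derivative test at each critical point:
  f''(-2) = 35 > 0 → local minimum
  f''(3) = -10 < 0 → local maximum
  f''(5) = 14 > 0 → local minimum

Critical points: x = -2 (local minimum); x = 3 (local maximum); x = 5 (local minimum)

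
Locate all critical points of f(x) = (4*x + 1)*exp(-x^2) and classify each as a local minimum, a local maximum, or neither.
f'(x) = 2*(-x*(4*x + 1) + 2)*exp(-x^2)

Solve f'(x) = 0:
  f'(x) = (-8*x^2 - 2*x + 4)·exp(-x^2) and exp(-x^2) > 0 for every x, so f'(x) = 0 ⇔ -8*x^2 - 2*x + 4 = 0.
  Factor: -8*x^2 - 2*x + 4 = -2*(4*x^2 + x - 2); 4*x^2 + x - 2 = 0 has no rational roots; quadratic formula: x = (-1 ± √33)/8.
  ⇒ x = -sqrt(33)/8 - 1/8 ≈ -0.8431, -1/8 + sqrt(33)/8 ≈ 0.5931

f''(x) = 2*(2*x^2*(4*x + 1) - 12*x - 1)*exp(-x^2)
Second-derivative test at each critical point:
  f''(-0.8431) = 5.6442 > 0 → local minimum
  f''(0.5931) = -8.0822 < 0 → local maximum

Critical points: x = -sqrt(33)/8 - 1/8 ≈ -0.8431 (local minimum); x = -1/8 + sqrt(33)/8 ≈ 0.5931 (local maximum)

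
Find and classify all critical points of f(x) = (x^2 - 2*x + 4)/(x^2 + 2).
f'(x) = 2*(x^2 - 2*x - 2)/(x^4 + 4*x^2 + 4)

Solve f'(x) = 0:
  f'(x) = 2*(x^2 - 2*x - 2)/(x^2 + 2)^2; the denominator is positive wherever f is defined, so f'(x) = 0 ⇔ 2*x^2 - 4*x - 4 = 0.
  Factor: 2*x^2 - 4*x - 4 = 2*(x^2 - 2*x - 2); x^2 - 2*x - 2 = 0 has no rational roots; quadratic formula: x = (2 ± √12)/2.
  ⇒ x = 1 - sqrt(3) ≈ -0.7321, 1 + sqrt(3) ≈ 2.7321

f''(x) = 4*(-x^3 + 3*x^2 + 6*x - 2)/(x^6 + 6*x^4 + 12*x^2 + 8)
Second-derivative test at each critical point:
  f''(-0.7321) = -1.0774 < 0 → local maximum
  f''(2.7321) = 0.0774 > 0 → local minimum

Critical points: x = 1 - sqrt(3) ≈ -0.7321 (local maximum); x = 1 + sqrt(3) ≈ 2.7321 (local minimum)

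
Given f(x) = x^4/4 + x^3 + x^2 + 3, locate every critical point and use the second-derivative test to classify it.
f'(x) = x*(x^2 + 3*x + 2)

Solve f'(x) = 0:
  Factor: x^3 + 3*x^2 + 2*x = x*(x + 1)*(x + 2) = 0.
  ⇒ x = -2, -1, 0

f''(x) = 3*x^2 + 6*x + 2
Second-derivative test at each critical point:
  f''(-2) = 2 > 0 → local minimum
  f''(-1) = -1 < 0 → local maximum
  f''(0) = 2 > 0 → local minimum

Critical points: x = -2 (local minimum); x = -1 (local maximum); x = 0 (local minimum)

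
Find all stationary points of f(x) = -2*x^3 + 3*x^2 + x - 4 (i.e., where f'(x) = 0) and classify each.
f'(x) = -6*x^2 + 6*x + 1

Solve f'(x) = 0:
  6*x^2 - 6*x - 1 = 0 has no rational roots; quadratic formula: x = (6 ± √60)/12.
  ⇒ x = 1/2 - sqrt(15)/6 ≈ -0.1455, 1/2 + sqrt(15)/6 ≈ 1.1455

f''(x) = 6 - 12*x
Second-derivative test at each critical point:
  f''(-0.1455) = 7.7460 > 0 → local minimum
  f''(1.1455) = -7.7460 < 0 → local maximum

Critical points: x = 1/2 - sqrt(15)/6 ≈ -0.1455 (local minimum); x = 1/2 + sqrt(15)/6 ≈ 1.1455 (local maximum)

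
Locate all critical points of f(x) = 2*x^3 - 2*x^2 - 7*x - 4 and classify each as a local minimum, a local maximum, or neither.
f'(x) = 6*x^2 - 4*x - 7

Solve f'(x) = 0:
  6*x^2 - 4*x - 7 = 0 has no rational roots; quadratic formula: x = (4 ± √184)/12.
  ⇒ x = 1/3 - sqrt(46)/6 ≈ -0.7971, 1/3 + sqrt(46)/6 ≈ 1.4637

f''(x) = 12*x - 4
Second-derivative test at each critical point:
  f''(-0.7971) = -13.5647 < 0 → local maximum
  f''(1.4637) = 13.5647 > 0 → local minimum

Critical points: x = 1/3 - sqrt(46)/6 ≈ -0.7971 (local maximum); x = 1/3 + sqrt(46)/6 ≈ 1.4637 (local minimum)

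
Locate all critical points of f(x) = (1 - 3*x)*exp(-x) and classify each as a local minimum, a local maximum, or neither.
f'(x) = (3*x - 4)*exp(-x)

Solve f'(x) = 0:
  f'(x) = (3*x - 4)·exp(-x) and exp(-x) > 0 for every x, so f'(x) = 0 ⇔ 3*x - 4 = 0.
  3*x - 4 = 0.
  ⇒ x = 4/3

f''(x) = (7 - 3*x)*exp(-x)
Second-derivative test at each critical point:
  f''(4/3) = 0.7908 > 0 → local minimum

Critical points: x = 4/3 (local minimum)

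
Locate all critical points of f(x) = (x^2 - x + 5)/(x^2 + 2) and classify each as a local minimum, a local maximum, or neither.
f'(x) = (x^2 - 6*x - 2)/(x^4 + 4*x^2 + 4)

Solve f'(x) = 0:
  f'(x) = (x^2 - 6*x - 2)/(x^2 + 2)^2; the denominator is positive wherever f is defined, so f'(x) = 0 ⇔ x^2 - 6*x - 2 = 0.
  x^2 - 6*x - 2 = 0 has no rational roots; quadratic formula: x = (6 ± √44)/2.
  ⇒ x = 3 - sqrt(11) ≈ -0.3166, 3 + sqrt(11) ≈ 6.3166

f''(x) = 2*(-x^3 + 9*x^2 + 6*x - 6)/(x^6 + 6*x^4 + 12*x^2 + 8)
Second-derivative test at each critical point:
  f''(-0.3166) = -1.5038 < 0 → local maximum
  f''(6.3166) = 0.0038 > 0 → local minimum

Critical points: x = 3 - sqrt(11) ≈ -0.3166 (local maximum); x = 3 + sqrt(11) ≈ 6.3166 (local minimum)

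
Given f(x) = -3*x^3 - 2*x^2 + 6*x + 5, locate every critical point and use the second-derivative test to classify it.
f'(x) = -9*x^2 - 4*x + 6

Solve f'(x) = 0:
  9*x^2 + 4*x - 6 = 0 has no rational roots; quadratic formula: x = (-4 ± √232)/18.
  ⇒ x = -sqrt(58)/9 - 2/9 ≈ -1.0684, -2/9 + sqrt(58)/9 ≈ 0.6240

f''(x) = -18*x - 4
Second-derivative test at each critical point:
  f''(-1.0684) = 15.2315 > 0 → local minimum
  f''(0.6240) = -15.2315 < 0 → local maximum

Critical points: x = -sqrt(58)/9 - 2/9 ≈ -1.0684 (local minimum); x = -2/9 + sqrt(58)/9 ≈ 0.6240 (local maximum)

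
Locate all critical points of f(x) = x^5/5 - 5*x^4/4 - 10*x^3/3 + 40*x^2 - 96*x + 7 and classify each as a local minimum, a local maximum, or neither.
f'(x) = x^4 - 5*x^3 - 10*x^2 + 80*x - 96

Solve f'(x) = 0:
  Factor: x^4 - 5*x^3 - 10*x^2 + 80*x - 96 = (x - 4)*(x - 3)*(x - 2)*(x + 4) = 0.
  ⇒ x = -4, 2, 3, 4

f''(x) = 4*x^3 - 15*x^2 - 20*x + 80
Second-derivative test at each critical point:
  f''(-4) = -336 < 0 → local maximum
  f''(2) = 12 > 0 → local minimum
  f''(3) = -7 < 0 → local maximum
  f''(4) = 16 > 0 → local minimum

Critical points: x = -4 (local maximum); x = 2 (local minimum); x = 3 (local maximum); x = 4 (local minimum)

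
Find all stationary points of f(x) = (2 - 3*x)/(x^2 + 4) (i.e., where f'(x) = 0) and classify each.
f'(x) = (3*x^2 - 4*x - 12)/(x^4 + 8*x^2 + 16)

Solve f'(x) = 0:
  f'(x) = (3*x^2 - 4*x - 12)/(x^2 + 4)^2; the denominator is positive wherever f is defined, so f'(x) = 0 ⇔ 3*x^2 - 4*x - 12 = 0.
  3*x^2 - 4*x - 12 = 0 has no rational roots; quadratic formula: x = (4 ± √160)/6.
  ⇒ x = 2/3 - 2*sqrt(10)/3 ≈ -1.4415, 2/3 + 2*sqrt(10)/3 ≈ 2.7749

f''(x) = 2*(4*x^2*(2 - 3*x) + (9*x - 2)*(x^2 + 4))/(x^2 + 4)^3
Second-derivative test at each critical point:
  f''(-1.4415) = -0.3424 < 0 → local maximum
  f''(2.7749) = 0.0924 > 0 → local minimum

Critical points: x = 2/3 - 2*sqrt(10)/3 ≈ -1.4415 (local maximum); x = 2/3 + 2*sqrt(10)/3 ≈ 2.7749 (local minimum)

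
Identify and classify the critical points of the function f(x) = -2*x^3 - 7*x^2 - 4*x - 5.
f'(x) = -6*x^2 - 14*x - 4

Solve f'(x) = 0:
  Factor: -6*x^2 - 14*x - 4 = -2*(x + 2)*(3*x + 1) = 0.
  ⇒ x = -2, -1/3

f''(x) = -12*x - 14
Second-derivative test at each critical point:
  f''(-2) = 10 > 0 → local minimum
  f''(-1/3) = -10 < 0 → local maximum

Critical points: x = -2 (local minimum); x = -1/3 (local maximum)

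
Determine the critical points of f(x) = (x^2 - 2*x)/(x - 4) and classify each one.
f'(x) = (x^2 - 8*x + 8)/(x^2 - 8*x + 16)

Solve f'(x) = 0:
  f'(x) = (x^2 - 8*x + 8)/(x - 4)^2; the denominator is positive wherever f is defined, so f'(x) = 0 ⇔ x^2 - 8*x + 8 = 0.
  x^2 - 8*x + 8 = 0 has no rational roots; quadratic formula: x = (8 ± √32)/2.
  ⇒ x = 4 - 2*sqrt(2) ≈ 1.1716, 2*sqrt(2) + 4 ≈ 6.8284

f''(x) = 16/(x^3 - 12*x^2 + 48*x - 64)
Second-derivative test at each critical point:
  f''(1.1716) = -0.7071 < 0 → local maximum
  f''(6.8284) = 0.7071 > 0 → local minimum

Critical points: x = 4 - 2*sqrt(2) ≈ 1.1716 (local maximum); x = 2*sqrt(2) + 4 ≈ 6.8284 (local minimum)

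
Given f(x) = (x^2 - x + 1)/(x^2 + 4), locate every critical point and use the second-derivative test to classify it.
f'(x) = (x^2 + 6*x - 4)/(x^4 + 8*x^2 + 16)

Solve f'(x) = 0:
  f'(x) = (x^2 + 6*x - 4)/(x^2 + 4)^2; the denominator is positive wherever f is defined, so f'(x) = 0 ⇔ x^2 + 6*x - 4 = 0.
  x^2 + 6*x - 4 = 0 has no rational roots; quadratic formula: x = (-6 ± √52)/2.
  ⇒ x = -sqrt(13) - 3 ≈ -6.6056, -3 + sqrt(13) ≈ 0.6056

f''(x) = 2*(-x^3 - 9*x^2 + 12*x + 12)/(x^6 + 12*x^4 + 48*x^2 + 64)
Second-derivative test at each critical point:
  f''(-6.6056) = -0.0032 < 0 → local maximum
  f''(0.6056) = 0.3782 > 0 → local minimum

Critical points: x = -sqrt(13) - 3 ≈ -6.6056 (local maximum); x = -3 + sqrt(13) ≈ 0.6056 (local minimum)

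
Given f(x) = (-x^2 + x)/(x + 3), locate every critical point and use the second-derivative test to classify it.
f'(x) = (-x^2 - 6*x + 3)/(x^2 + 6*x + 9)

Solve f'(x) = 0:
  f'(x) = -(x^2 + 6*x - 3)/(x + 3)^2; the denominator is positive wherever f is defined, so f'(x) = 0 ⇔ -x^2 - 6*x + 3 = 0.
  x^2 + 6*x - 3 = 0 has no rational roots; quadratic formula: x = (-6 ± √48)/2.
  ⇒ x = -2*sqrt(3) - 3 ≈ -6.4641, -3 + 2*sqrt(3) ≈ 0.4641

f''(x) = -24/(x^3 + 9*x^2 + 27*x + 27)
Second-derivative test at each critical point:
  f''(-6.4641) = 0.5774 > 0 → local minimum
  f''(0.4641) = -0.5774 < 0 → local maximum

Critical points: x = -2*sqrt(3) - 3 ≈ -6.4641 (local minimum); x = -3 + 2*sqrt(3) ≈ 0.4641 (local maximum)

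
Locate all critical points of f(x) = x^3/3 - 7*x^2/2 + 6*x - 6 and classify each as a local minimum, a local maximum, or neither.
f'(x) = x^2 - 7*x + 6

Solve f'(x) = 0:
  Factor: x^2 - 7*x + 6 = (x - 6)*(x - 1) = 0.
  ⇒ x = 1, 6

f''(x) = 2*x - 7
Second-derivative test at each critical point:
  f''(1) = -5 < 0 → local maximum
  f''(6) = 5 > 0 → local minimum

Critical points: x = 1 (local maximum); x = 6 (local minimum)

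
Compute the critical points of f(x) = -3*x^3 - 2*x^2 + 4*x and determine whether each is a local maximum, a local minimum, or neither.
f'(x) = -9*x^2 - 4*x + 4

Solve f'(x) = 0:
  9*x^2 + 4*x - 4 = 0 has no rational roots; quadratic formula: x = (-4 ± √160)/18.
  ⇒ x = -2*sqrt(10)/9 - 2/9 ≈ -0.9250, -2/9 + 2*sqrt(10)/9 ≈ 0.4805

f''(x) = -18*x - 4
Second-derivative test at each critical point:
  f''(-0.9250) = 12.6491 > 0 → local minimum
  f''(0.4805) = -12.6491 < 0 → local maximum

Critical points: x = -2*sqrt(10)/9 - 2/9 ≈ -0.9250 (local minimum); x = -2/9 + 2*sqrt(10)/9 ≈ 0.4805 (local maximum)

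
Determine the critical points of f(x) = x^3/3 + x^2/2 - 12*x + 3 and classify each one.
f'(x) = x^2 + x - 12

Solve f'(x) = 0:
  Factor: x^2 + x - 12 = (x - 3)*(x + 4) = 0.
  ⇒ x = -4, 3

f''(x) = 2*x + 1
Second-derivative test at each critical point:
  f''(-4) = -7 < 0 → local maximum
  f''(3) = 7 > 0 → local minimum

Critical points: x = -4 (local maximum); x = 3 (local minimum)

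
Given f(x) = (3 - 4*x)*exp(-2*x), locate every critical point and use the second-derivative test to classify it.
f'(x) = 2*(4*x - 5)*exp(-2*x)

Solve f'(x) = 0:
  f'(x) = (8*x - 10)·exp(-2*x) and exp(-2*x) > 0 for every x, so f'(x) = 0 ⇔ 8*x - 10 = 0.
  Factor: 8*x - 10 = 2*(4*x - 5) = 0.
  ⇒ x = 5/4

f''(x) = 4*(7 - 4*x)*exp(-2*x)
Second-derivative test at each critical point:
  f''(5/4) = 0.6567 > 0 → local minimum

Critical points: x = 5/4 (local minimum)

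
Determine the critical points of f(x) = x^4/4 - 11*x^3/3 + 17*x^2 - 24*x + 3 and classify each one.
f'(x) = x^3 - 11*x^2 + 34*x - 24

Solve f'(x) = 0:
  Factor: x^3 - 11*x^2 + 34*x - 24 = (x - 6)*(x - 4)*(x - 1) = 0.
  ⇒ x = 1, 4, 6

f''(x) = 3*x^2 - 22*x + 34
Second-derivative test at each critical point:
  f''(1) = 15 > 0 → local minimum
  f''(4) = -6 < 0 → local maximum
  f''(6) = 10 > 0 → local minimum

Critical points: x = 1 (local minimum); x = 4 (local maximum); x = 6 (local minimum)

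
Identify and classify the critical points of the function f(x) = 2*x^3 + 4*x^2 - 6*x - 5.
f'(x) = 6*x^2 + 8*x - 6

Solve f'(x) = 0:
  Factor: 6*x^2 + 8*x - 6 = 2*(3*x^2 + 4*x - 3); 3*x^2 + 4*x - 3 = 0 has no rational roots; quadratic formula: x = (-4 ± √52)/6.
  ⇒ x = -sqrt(13)/3 - 2/3 ≈ -1.8685, -2/3 + sqrt(13)/3 ≈ 0.5352

f''(x) = 12*x + 8
Second-derivative test at each critical point:
  f''(-1.8685) = -14.4222 < 0 → local maximum
  f''(0.5352) = 14.4222 > 0 → local minimum

Critical points: x = -sqrt(13)/3 - 2/3 ≈ -1.8685 (local maximum); x = -2/3 + sqrt(13)/3 ≈ 0.5352 (local minimum)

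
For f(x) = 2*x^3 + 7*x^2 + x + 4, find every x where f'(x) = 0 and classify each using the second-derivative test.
f'(x) = 6*x^2 + 14*x + 1

Solve f'(x) = 0:
  6*x^2 + 14*x + 1 = 0 has no rational roots; quadratic formula: x = (-14 ± √172)/12.
  ⇒ x = -7/6 - sqrt(43)/6 ≈ -2.2596, -7/6 + sqrt(43)/6 ≈ -0.0738

f''(x) = 12*x + 14
Second-derivative test at each critical point:
  f''(-2.2596) = -13.1149 < 0 → local maximum
  f''(-0.0738) = 13.1149 > 0 → local minimum

Critical points: x = -7/6 - sqrt(43)/6 ≈ -2.2596 (local maximum); x = -7/6 + sqrt(43)/6 ≈ -0.0738 (local minimum)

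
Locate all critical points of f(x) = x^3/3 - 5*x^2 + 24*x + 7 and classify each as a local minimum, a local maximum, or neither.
f'(x) = x^2 - 10*x + 24

Solve f'(x) = 0:
  Factor: x^2 - 10*x + 24 = (x - 6)*(x - 4) = 0.
  ⇒ x = 4, 6

f''(x) = 2*x - 10
Second-derivative test at each critical point:
  f''(4) = -2 < 0 → local maximum
  f''(6) = 2 > 0 → local minimum

Critical points: x = 4 (local maximum); x = 6 (local minimum)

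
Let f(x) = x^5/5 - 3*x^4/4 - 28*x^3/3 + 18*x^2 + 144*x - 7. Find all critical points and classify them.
f'(x) = x^4 - 3*x^3 - 28*x^2 + 36*x + 144

Solve f'(x) = 0:
  Factor: x^4 - 3*x^3 - 28*x^2 + 36*x + 144 = (x - 6)*(x - 3)*(x + 2)*(x + 4) = 0.
  ⇒ x = -4, -2, 3, 6

f''(x) = 4*x^3 - 9*x^2 - 56*x + 36
Second-derivative test at each critical point:
  f''(-4) = -140 < 0 → local maximum
  f''(-2) = 80 > 0 → local minimum
  f''(3) = -105 < 0 → local maximum
  f''(6) = 240 > 0 → local minimum

Critical points: x = -4 (local maximum); x = -2 (local minimum); x = 3 (local maximum); x = 6 (local minimum)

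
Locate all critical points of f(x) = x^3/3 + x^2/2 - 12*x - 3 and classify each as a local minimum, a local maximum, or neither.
f'(x) = x^2 + x - 12

Solve f'(x) = 0:
  Factor: x^2 + x - 12 = (x - 3)*(x + 4) = 0.
  ⇒ x = -4, 3

f''(x) = 2*x + 1
Second-derivative test at each critical point:
  f''(-4) = -7 < 0 → local maximum
  f''(3) = 7 > 0 → local minimum

Critical points: x = -4 (local maximum); x = 3 (local minimum)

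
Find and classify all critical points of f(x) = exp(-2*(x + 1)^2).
f'(x) = 4*(-x - 1)*exp(-2*(x + 1)^2)

Solve f'(x) = 0:
  f'(x) = (-4*x - 4)·exp(-2*(x + 1)^2) and exp(-2*(x + 1)^2) > 0 for every x, so f'(x) = 0 ⇔ -4*x - 4 = 0.
  Factor: -4*x - 4 = -4*(x + 1) = 0.
  ⇒ x = -1

f''(x) = 4*(4*(x + 1)^2 - 1)*exp(-2*(x + 1)^2)
Second-derivative test at each critical point:
  f''(-1) = -4 < 0 → local maximum

Critical points: x = -1 (local maximum)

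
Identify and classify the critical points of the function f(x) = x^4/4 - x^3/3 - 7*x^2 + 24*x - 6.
f'(x) = x^3 - x^2 - 14*x + 24

Solve f'(x) = 0:
  Factor: x^3 - x^2 - 14*x + 24 = (x - 3)*(x - 2)*(x + 4) = 0.
  ⇒ x = -4, 2, 3

f''(x) = 3*x^2 - 2*x - 14
Second-derivative test at each critical point:
  f''(-4) = 42 > 0 → local minimum
  f''(2) = -6 < 0 → local maximum
  f''(3) = 7 > 0 → local minimum

Critical points: x = -4 (local minimum); x = 2 (local maximum); x = 3 (local minimum)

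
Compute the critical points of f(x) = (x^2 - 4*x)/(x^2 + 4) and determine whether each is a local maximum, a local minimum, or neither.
f'(x) = 4*(x^2 + 2*x - 4)/(x^4 + 8*x^2 + 16)

Solve f'(x) = 0:
  f'(x) = 4*(x^2 + 2*x - 4)/(x^2 + 4)^2; the denominator is positive wherever f is defined, so f'(x) = 0 ⇔ 4*x^2 + 8*x - 16 = 0.
  Factor: 4*x^2 + 8*x - 16 = 4*(x^2 + 2*x - 4); x^2 + 2*x - 4 = 0 has no rational roots; quadratic formula: x = (-2 ± √20)/2.
  ⇒ x = -sqrt(5) - 1 ≈ -3.2361, -1 + sqrt(5) ≈ 1.2361

f''(x) = 8*(-x^3 - 3*x^2 + 12*x + 4)/(x^6 + 12*x^4 + 48*x^2 + 64)
Second-derivative test at each critical point:
  f''(-3.2361) = -0.0854 < 0 → local maximum
  f''(1.2361) = 0.5854 > 0 → local minimum

Critical points: x = -sqrt(5) - 1 ≈ -3.2361 (local maximum); x = -1 + sqrt(5) ≈ 1.2361 (local minimum)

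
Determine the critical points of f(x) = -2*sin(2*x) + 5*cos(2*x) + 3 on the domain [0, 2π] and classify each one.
f'(x) = -10*sin(2*x) - 4*cos(2*x)

Solve f'(x) = 0 on [0, 2π]:
  f'(x) = 0 ⇔ -2*cos(2*x) = 5*sin(2*x) ⇔ tan(2*x) = -2/5, i.e. 2*x = arctan(-2/5) + nπ; keep the solutions lying in [0, 2π].
  ⇒ x = -atan(2/5)/2 + pi/2 ≈ 1.3805, pi - atan(2/5)/2 ≈ 2.9513, -atan(2/5)/2 + 3*pi/2 ≈ 4.5221, -atan(2/5)/2 + 2*pi ≈ 6.0929

f''(x) = 8*sin(2*x) - 20*cos(2*x)
Second-derivative test at each critical point:
  f''(1.3805) = 21.5407 > 0 → local minimum
  f''(2.9513) = -21.5407 < 0 → local maximum
  f''(4.5221) = 21.5407 > 0 → local minimum
  f''(6.0929) = -21.5407 < 0 → local maximum

Critical points: x = -atan(2/5)/2 + pi/2 ≈ 1.3805 (local minimum); x = pi - atan(2/5)/2 ≈ 2.9513 (local maximum); x = -atan(2/5)/2 + 3*pi/2 ≈ 4.5221 (local minimum); x = -atan(2/5)/2 + 2*pi ≈ 6.0929 (local maximum)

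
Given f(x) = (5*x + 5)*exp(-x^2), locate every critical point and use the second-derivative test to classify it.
f'(x) = 5*(-2*x*(x + 1) + 1)*exp(-x^2)

Solve f'(x) = 0:
  f'(x) = (-10*x^2 - 10*x + 5)·exp(-x^2) and exp(-x^2) > 0 for every x, so f'(x) = 0 ⇔ -10*x^2 - 10*x + 5 = 0.
  Factor: -10*x^2 - 10*x + 5 = -5*(2*x^2 + 2*x - 1); 2*x^2 + 2*x - 1 = 0 has no rational roots; quadratic formula: x = (-2 ± √12)/4.
  ⇒ x = -sqrt(3)/2 - 1/2 ≈ -1.3660, -1/2 + sqrt(3)/2 ≈ 0.3660

f''(x) = 10*(2*x^2*(x + 1) - 3*x - 1)*exp(-x^2)
Second-derivative test at each critical point:
  f''(-1.3660) = 2.6801 > 0 → local minimum
  f''(0.3660) = -15.1487 < 0 → local maximum

Critical points: x = -sqrt(3)/2 - 1/2 ≈ -1.3660 (local minimum); x = -1/2 + sqrt(3)/2 ≈ 0.3660 (local maximum)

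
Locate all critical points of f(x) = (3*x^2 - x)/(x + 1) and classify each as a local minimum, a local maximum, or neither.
f'(x) = (3*x^2 + 6*x - 1)/(x^2 + 2*x + 1)

Solve f'(x) = 0:
  f'(x) = (3*x^2 + 6*x - 1)/(x + 1)^2; the denominator is positive wherever f is defined, so f'(x) = 0 ⇔ 3*x^2 + 6*x - 1 = 0.
  3*x^2 + 6*x - 1 = 0 has no rational roots; quadratic formula: x = (-6 ± √48)/6.
  ⇒ x = -2*sqrt(3)/3 - 1 ≈ -2.1547, -1 + 2*sqrt(3)/3 ≈ 0.1547

f''(x) = 8/(x^3 + 3*x^2 + 3*x + 1)
Second-derivative test at each critical point:
  f''(-2.1547) = -5.1962 < 0 → local maximum
  f''(0.1547) = 5.1962 > 0 → local minimum

Critical points: x = -2*sqrt(3)/3 - 1 ≈ -2.1547 (local maximum); x = -1 + 2*sqrt(3)/3 ≈ 0.1547 (local minimum)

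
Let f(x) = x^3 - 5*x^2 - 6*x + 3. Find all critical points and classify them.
f'(x) = 3*x^2 - 10*x - 6

Solve f'(x) = 0:
  3*x^2 - 10*x - 6 = 0 has no rational roots; quadratic formula: x = (10 ± √172)/6.
  ⇒ x = 5/3 - sqrt(43)/3 ≈ -0.5191, 5/3 + sqrt(43)/3 ≈ 3.8525

f''(x) = 6*x - 10
Second-derivative test at each critical point:
  f''(-0.5191) = -13.1149 < 0 → local maximum
  f''(3.8525) = 13.1149 > 0 → local minimum

Critical points: x = 5/3 - sqrt(43)/3 ≈ -0.5191 (local maximum); x = 5/3 + sqrt(43)/3 ≈ 3.8525 (local minimum)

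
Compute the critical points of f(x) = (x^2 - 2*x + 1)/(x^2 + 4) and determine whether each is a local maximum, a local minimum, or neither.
f'(x) = 2*(x^2 + 3*x - 4)/(x^4 + 8*x^2 + 16)

Solve f'(x) = 0:
  f'(x) = 2*(x - 1)*(x + 4)/(x^2 + 4)^2; the denominator is positive wherever f is defined, so f'(x) = 0 ⇔ 2*x^2 + 6*x - 8 = 0.
  Factor: 2*x^2 + 6*x - 8 = 2*(x - 1)*(x + 4) = 0.
  ⇒ x = -4, 1

f''(x) = 2*(-2*x^3 - 9*x^2 + 24*x + 12)/(x^6 + 12*x^4 + 48*x^2 + 64)
Second-derivative test at each critical point:
  f''(-4) = -1/40 < 0 → local maximum
  f''(1) = 2/5 > 0 → local minimum

Critical points: x = -4 (local maximum); x = 1 (local minimum)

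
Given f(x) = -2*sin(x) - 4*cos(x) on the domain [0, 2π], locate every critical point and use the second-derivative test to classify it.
f'(x) = 4*sin(x) - 2*cos(x)

Solve f'(x) = 0 on [0, 2π]:
  f'(x) = 0 ⇔ -2*cos(x) = -4*sin(x) ⇔ tan(x) = 1/2, i.e. x = arctan(1/2) + nπ; keep the solutions lying in [0, 2π].
  ⇒ x = atan(1/2) ≈ 0.4636, atan(1/2) + pi ≈ 3.6052

f''(x) = 2*sin(x) + 4*cos(x)
Second-derivative test at each critical point:
  f''(0.4636) = 4.4721 > 0 → local minimum
  f''(3.6052) = -4.4721 < 0 → local maximum

Critical points: x = atan(1/2) ≈ 0.4636 (local minimum); x = atan(1/2) + pi ≈ 3.6052 (local maximum)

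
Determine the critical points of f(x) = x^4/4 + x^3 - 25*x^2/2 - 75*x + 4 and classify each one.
f'(x) = x^3 + 3*x^2 - 25*x - 75

Solve f'(x) = 0:
  Factor: x^3 + 3*x^2 - 25*x - 75 = (x - 5)*(x + 3)*(x + 5) = 0.
  ⇒ x = -5, -3, 5

f''(x) = 3*x^2 + 6*x - 25
Second-derivative test at each critical point:
  f''(-5) = 20 > 0 → local minimum
  f''(-3) = -16 < 0 → local maximum
  f''(5) = 80 > 0 → local minimum

Critical points: x = -5 (local minimum); x = -3 (local maximum); x = 5 (local minimum)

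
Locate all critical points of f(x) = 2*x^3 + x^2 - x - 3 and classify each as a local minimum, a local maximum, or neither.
f'(x) = 6*x^2 + 2*x - 1

Solve f'(x) = 0:
  6*x^2 + 2*x - 1 = 0 has no rational roots; quadratic formula: x = (-2 ± √28)/12.
  ⇒ x = -sqrt(7)/6 - 1/6 ≈ -0.6076, -1/6 + sqrt(7)/6 ≈ 0.2743

f''(x) = 12*x + 2
Second-derivative test at each critical point:
  f''(-0.6076) = -5.2915 < 0 → local maximum
  f''(0.2743) = 5.2915 > 0 → local minimum

Critical points: x = -sqrt(7)/6 - 1/6 ≈ -0.6076 (local maximum); x = -1/6 + sqrt(7)/6 ≈ 0.2743 (local minimum)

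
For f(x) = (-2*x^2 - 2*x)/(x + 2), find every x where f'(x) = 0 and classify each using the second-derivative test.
f'(x) = 2*(-x^2 - 4*x - 2)/(x^2 + 4*x + 4)

Solve f'(x) = 0:
  f'(x) = -2*(x^2 + 4*x + 2)/(x + 2)^2; the denominator is positive wherever f is defined, so f'(x) = 0 ⇔ -2*x^2 - 8*x - 4 = 0.
  Factor: -2*x^2 - 8*x - 4 = -2*(x^2 + 4*x + 2); x^2 + 4*x + 2 = 0 has no rational roots; quadratic formula: x = (-4 ± √8)/2.
  ⇒ x = -2 - sqrt(2) ≈ -3.4142, -2 + sqrt(2) ≈ -0.5858

f''(x) = -8/(x^3 + 6*x^2 + 12*x + 8)
Second-derivative test at each critical point:
  f''(-3.4142) = 2.8284 > 0 → local minimum
  f''(-0.5858) = -2.8284 < 0 → local maximum

Critical points: x = -2 - sqrt(2) ≈ -3.4142 (local minimum); x = -2 + sqrt(2) ≈ -0.5858 (local maximum)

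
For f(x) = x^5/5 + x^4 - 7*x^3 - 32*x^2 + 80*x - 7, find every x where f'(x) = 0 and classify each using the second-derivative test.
f'(x) = x^4 + 4*x^3 - 21*x^2 - 64*x + 80

Solve f'(x) = 0:
  Factor: x^4 + 4*x^3 - 21*x^2 - 64*x + 80 = (x - 4)*(x - 1)*(x + 4)*(x + 5) = 0.
  ⇒ x = -5, -4, 1, 4

f''(x) = 4*x^3 + 12*x^2 - 42*x - 64
Second-derivative test at each critical point:
  f''(-5) = -54 < 0 → local maximum
  f''(-4) = 40 > 0 → local minimum
  f''(1) = -90 < 0 → local maximum
  f''(4) = 216 > 0 → local minimum

Critical points: x = -5 (local maximum); x = -4 (local minimum); x = 1 (local maximum); x = 4 (local minimum)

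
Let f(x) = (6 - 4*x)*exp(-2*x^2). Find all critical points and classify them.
f'(x) = 4*(2*x*(2*x - 3) - 1)*exp(-2*x^2)

Solve f'(x) = 0:
  f'(x) = (16*x^2 - 24*x - 4)·exp(-2*x^2) and exp(-2*x^2) > 0 for every x, so f'(x) = 0 ⇔ 16*x^2 - 24*x - 4 = 0.
  Factor: 16*x^2 - 24*x - 4 = 4*(4*x^2 - 6*x - 1); 4*x^2 - 6*x - 1 = 0 has no rational roots; quadratic formula: x = (6 ± √52)/8.
  ⇒ x = 3/4 - sqrt(13)/4 ≈ -0.1514, 3/4 + sqrt(13)/4 ≈ 1.6514

f''(x) = 8*(4*x^2*(3 - 2*x) + 6*x - 3)*exp(-2*x^2)
Second-derivative test at each critical point:
  f''(-0.1514) = -27.5521 < 0 → local maximum
  f''(1.6514) = 0.1234 > 0 → local minimum

Critical points: x = 3/4 - sqrt(13)/4 ≈ -0.1514 (local maximum); x = 3/4 + sqrt(13)/4 ≈ 1.6514 (local minimum)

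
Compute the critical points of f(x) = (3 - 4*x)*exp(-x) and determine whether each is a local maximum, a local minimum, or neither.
f'(x) = (4*x - 7)*exp(-x)

Solve f'(x) = 0:
  f'(x) = (4*x - 7)·exp(-x) and exp(-x) > 0 for every x, so f'(x) = 0 ⇔ 4*x - 7 = 0.
  4*x - 7 = 0.
  ⇒ x = 7/4

f''(x) = (11 - 4*x)*exp(-x)
Second-derivative test at each critical point:
  f''(7/4) = 0.6951 > 0 → local minimum

Critical points: x = 7/4 (local minimum)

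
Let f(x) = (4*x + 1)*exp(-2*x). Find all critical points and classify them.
f'(x) = 2*(1 - 4*x)*exp(-2*x)

Solve f'(x) = 0:
  f'(x) = (2 - 8*x)·exp(-2*x) and exp(-2*x) > 0 for every x, so f'(x) = 0 ⇔ 2 - 8*x = 0.
  Factor: 2 - 8*x = -2*(4*x - 1) = 0.
  ⇒ x = 1/4

f''(x) = 4*(4*x - 3)*exp(-2*x)
Second-derivative test at each critical point:
  f''(1/4) = -4.8522 < 0 → local maximum

Critical points: x = 1/4 (local maximum)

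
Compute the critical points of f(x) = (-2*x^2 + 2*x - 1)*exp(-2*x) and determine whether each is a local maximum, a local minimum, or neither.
f'(x) = 4*(x^2 - 2*x + 1)*exp(-2*x)

Solve f'(x) = 0:
  f'(x) = (4*x^2 - 8*x + 4)·exp(-2*x) and exp(-2*x) > 0 for every x, so f'(x) = 0 ⇔ 4*x^2 - 8*x + 4 = 0.
  Factor: 4*x^2 - 8*x + 4 = 4*(x - 1)^2 = 0.
  ⇒ x = 1

f''(x) = 8*(-x^2 + 3*x - 2)*exp(-2*x)
Second-derivative test at each critical point:
  f''(1) = 0, so the second-derivative test is inconclusive; use the first-derivative test: f'(3/4) = 0.0558, f'(5/4) = 0.0205 — f' is positive on both sides (no sign change) → neither a local maximum nor a local minimum

Critical points: x = 1 (neither)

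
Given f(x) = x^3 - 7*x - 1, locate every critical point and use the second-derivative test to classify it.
f'(x) = 3*x^2 - 7

Solve f'(x) = 0:
  3*x^2 - 7 = 0 has no rational roots; quadratic formula: x = (0 ± √84)/6.
  ⇒ x = -sqrt(21)/3 ≈ -1.5275, sqrt(21)/3 ≈ 1.5275

f''(x) = 6*x
Second-derivative test at each critical point:
  f''(-1.5275) = -9.1652 < 0 → local maximum
  f''(1.5275) = 9.1652 > 0 → local minimum

Critical points: x = -sqrt(21)/3 ≈ -1.5275 (local maximum); x = sqrt(21)/3 ≈ 1.5275 (local minimum)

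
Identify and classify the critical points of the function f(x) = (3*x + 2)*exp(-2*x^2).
f'(x) = (-4*x*(3*x + 2) + 3)*exp(-2*x^2)

Solve f'(x) = 0:
  f'(x) = (-12*x^2 - 8*x + 3)·exp(-2*x^2) and exp(-2*x^2) > 0 for every x, so f'(x) = 0 ⇔ -12*x^2 - 8*x + 3 = 0.
  12*x^2 + 8*x - 3 = 0 has no rational roots; quadratic formula: x = (-8 ± √208)/24.
  ⇒ x = -sqrt(13)/6 - 1/3 ≈ -0.9343, -1/3 + sqrt(13)/6 ≈ 0.2676

f''(x) = 4*(4*x^2*(3*x + 2) - 9*x - 2)*exp(-2*x^2)
Second-derivative test at each critical point:
  f''(-0.9343) = 2.5171 > 0 → local minimum
  f''(0.2676) = -12.4979 < 0 → local maximum

Critical points: x = -sqrt(13)/6 - 1/3 ≈ -0.9343 (local minimum); x = -1/3 + sqrt(13)/6 ≈ 0.2676 (local maximum)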